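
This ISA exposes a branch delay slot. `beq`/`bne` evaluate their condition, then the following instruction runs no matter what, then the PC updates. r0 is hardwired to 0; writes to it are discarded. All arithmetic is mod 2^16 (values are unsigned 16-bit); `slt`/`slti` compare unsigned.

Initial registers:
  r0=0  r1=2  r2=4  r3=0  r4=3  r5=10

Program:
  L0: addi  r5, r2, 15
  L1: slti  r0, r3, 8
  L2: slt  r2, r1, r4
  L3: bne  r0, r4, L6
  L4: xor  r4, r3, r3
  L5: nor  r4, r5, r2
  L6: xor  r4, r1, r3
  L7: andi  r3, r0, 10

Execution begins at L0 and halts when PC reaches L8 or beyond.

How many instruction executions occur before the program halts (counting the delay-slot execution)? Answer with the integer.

7

#0 addi  r5, r2, 15 ; 0/2/4/0/3/19
#1 slti  r0, r3, 8 ; 0/2/4/0/3/19
#2 slt  r2, r1, r4 ; 0/2/1/0/3/19
#3 bne  r0, r4, L6 ; 0/2/1/0/3/19 ; →target
#4 xor  r4, r3, r3 ; 0/2/1/0/0/19
#6 xor  r4, r1, r3 ; 0/2/1/0/2/19
#7 andi  r3, r0, 10 ; 0/2/1/0/2/19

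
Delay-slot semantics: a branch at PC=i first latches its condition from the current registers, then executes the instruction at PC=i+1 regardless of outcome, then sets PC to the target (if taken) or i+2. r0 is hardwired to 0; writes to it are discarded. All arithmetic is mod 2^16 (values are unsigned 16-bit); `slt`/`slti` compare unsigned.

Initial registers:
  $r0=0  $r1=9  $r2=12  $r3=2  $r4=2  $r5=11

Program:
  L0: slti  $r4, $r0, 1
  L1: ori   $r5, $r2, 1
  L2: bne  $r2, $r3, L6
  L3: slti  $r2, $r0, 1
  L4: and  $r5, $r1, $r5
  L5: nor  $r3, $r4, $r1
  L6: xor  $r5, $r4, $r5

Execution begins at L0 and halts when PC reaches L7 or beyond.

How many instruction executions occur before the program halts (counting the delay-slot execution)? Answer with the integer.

5

[0] slti  $r4, $r0, 1  →  {$r0:0, $r1:9, $r2:12, $r3:2, $r4:1, $r5:11}
[1] ori   $r5, $r2, 1  →  {$r0:0, $r1:9, $r2:12, $r3:2, $r4:1, $r5:13}
[2] bne  $r2, $r3, L6  →  {$r0:0, $r1:9, $r2:12, $r3:2, $r4:1, $r5:13}  ⟨branch taken⟩
[3] slti  $r2, $r0, 1  →  {$r0:0, $r1:9, $r2:1, $r3:2, $r4:1, $r5:13}
[6] xor  $r5, $r4, $r5  →  {$r0:0, $r1:9, $r2:1, $r3:2, $r4:1, $r5:12}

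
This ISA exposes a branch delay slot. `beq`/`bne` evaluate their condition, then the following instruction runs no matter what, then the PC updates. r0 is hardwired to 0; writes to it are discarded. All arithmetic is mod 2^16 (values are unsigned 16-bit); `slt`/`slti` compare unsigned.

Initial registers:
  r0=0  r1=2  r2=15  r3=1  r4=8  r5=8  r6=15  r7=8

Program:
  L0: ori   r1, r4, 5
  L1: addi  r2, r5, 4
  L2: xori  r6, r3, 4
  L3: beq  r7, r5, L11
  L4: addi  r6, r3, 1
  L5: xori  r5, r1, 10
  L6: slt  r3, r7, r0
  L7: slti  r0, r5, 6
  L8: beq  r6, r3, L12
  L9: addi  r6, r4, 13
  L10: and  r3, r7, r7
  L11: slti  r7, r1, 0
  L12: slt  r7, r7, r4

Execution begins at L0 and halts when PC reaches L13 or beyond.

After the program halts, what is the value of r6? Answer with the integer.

  step pc=0: ori   r1, r4, 5  regs=(0,13,15,1,8,8,15,8)
  step pc=1: addi  r2, r5, 4  regs=(0,13,12,1,8,8,15,8)
  step pc=2: xori  r6, r3, 4  regs=(0,13,12,1,8,8,5,8)
  step pc=3: beq  r7, r5, L11  cond=T  regs=(0,13,12,1,8,8,5,8)
  step pc=4: addi  r6, r3, 1  regs=(0,13,12,1,8,8,2,8)
  step pc=11: slti  r7, r1, 0  regs=(0,13,12,1,8,8,2,0)
  step pc=12: slt  r7, r7, r4  regs=(0,13,12,1,8,8,2,1)

2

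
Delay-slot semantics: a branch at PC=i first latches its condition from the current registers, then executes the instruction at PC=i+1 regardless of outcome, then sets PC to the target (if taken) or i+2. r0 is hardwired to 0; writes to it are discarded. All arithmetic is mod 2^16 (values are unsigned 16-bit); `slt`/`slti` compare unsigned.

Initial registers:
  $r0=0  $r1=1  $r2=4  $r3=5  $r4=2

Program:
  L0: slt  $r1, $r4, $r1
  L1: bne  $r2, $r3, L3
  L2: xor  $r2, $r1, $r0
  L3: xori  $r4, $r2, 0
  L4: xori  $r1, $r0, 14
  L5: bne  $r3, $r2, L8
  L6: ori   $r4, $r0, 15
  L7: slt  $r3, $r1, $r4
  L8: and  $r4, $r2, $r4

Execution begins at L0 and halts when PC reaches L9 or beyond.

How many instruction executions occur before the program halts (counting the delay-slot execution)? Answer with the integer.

#0 slt  $r1, $r4, $r1 ; 0/0/4/5/2
#1 bne  $r2, $r3, L3 ; 0/0/4/5/2 ; →target
#2 xor  $r2, $r1, $r0 ; 0/0/0/5/2
#3 xori  $r4, $r2, 0 ; 0/0/0/5/0
#4 xori  $r1, $r0, 14 ; 0/14/0/5/0
#5 bne  $r3, $r2, L8 ; 0/14/0/5/0 ; →target
#6 ori   $r4, $r0, 15 ; 0/14/0/5/15
#8 and  $r4, $r2, $r4 ; 0/14/0/5/0

8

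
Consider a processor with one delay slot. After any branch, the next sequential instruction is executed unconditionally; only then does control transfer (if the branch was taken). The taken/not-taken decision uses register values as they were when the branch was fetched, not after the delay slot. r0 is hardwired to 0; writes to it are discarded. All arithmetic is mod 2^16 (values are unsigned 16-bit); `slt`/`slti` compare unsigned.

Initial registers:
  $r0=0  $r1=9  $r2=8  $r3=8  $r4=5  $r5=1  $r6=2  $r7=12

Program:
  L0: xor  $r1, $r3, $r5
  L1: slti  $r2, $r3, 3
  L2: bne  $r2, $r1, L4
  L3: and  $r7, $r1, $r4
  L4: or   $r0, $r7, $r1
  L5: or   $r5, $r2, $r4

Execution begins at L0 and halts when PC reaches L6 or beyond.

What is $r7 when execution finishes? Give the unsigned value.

#0 xor  $r1, $r3, $r5 ; 0/9/8/8/5/1/2/12
#1 slti  $r2, $r3, 3 ; 0/9/0/8/5/1/2/12
#2 bne  $r2, $r1, L4 ; 0/9/0/8/5/1/2/12 ; →target
#3 and  $r7, $r1, $r4 ; 0/9/0/8/5/1/2/1
#4 or   $r0, $r7, $r1 ; 0/9/0/8/5/1/2/1
#5 or   $r5, $r2, $r4 ; 0/9/0/8/5/5/2/1

1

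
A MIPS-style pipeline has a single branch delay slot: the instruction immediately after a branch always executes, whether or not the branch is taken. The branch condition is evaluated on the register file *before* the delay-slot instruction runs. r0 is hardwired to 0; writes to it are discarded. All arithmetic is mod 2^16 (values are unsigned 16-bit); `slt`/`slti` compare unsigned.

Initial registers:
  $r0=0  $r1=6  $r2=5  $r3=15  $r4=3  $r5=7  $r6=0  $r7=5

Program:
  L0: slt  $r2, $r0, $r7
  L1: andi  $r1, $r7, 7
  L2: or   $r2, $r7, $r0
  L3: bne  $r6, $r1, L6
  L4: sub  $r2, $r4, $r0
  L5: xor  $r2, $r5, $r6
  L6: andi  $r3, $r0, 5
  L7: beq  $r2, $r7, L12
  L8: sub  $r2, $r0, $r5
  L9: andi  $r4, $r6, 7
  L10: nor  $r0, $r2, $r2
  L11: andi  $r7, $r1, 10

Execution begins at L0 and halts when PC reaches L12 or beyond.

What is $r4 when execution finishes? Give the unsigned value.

[0] slt  $r2, $r0, $r7  →  {$r0:0, $r1:6, $r2:1, $r3:15, $r4:3, $r5:7, $r6:0, $r7:5}
[1] andi  $r1, $r7, 7  →  {$r0:0, $r1:5, $r2:1, $r3:15, $r4:3, $r5:7, $r6:0, $r7:5}
[2] or   $r2, $r7, $r0  →  {$r0:0, $r1:5, $r2:5, $r3:15, $r4:3, $r5:7, $r6:0, $r7:5}
[3] bne  $r6, $r1, L6  →  {$r0:0, $r1:5, $r2:5, $r3:15, $r4:3, $r5:7, $r6:0, $r7:5}  ⟨branch taken⟩
[4] sub  $r2, $r4, $r0  →  {$r0:0, $r1:5, $r2:3, $r3:15, $r4:3, $r5:7, $r6:0, $r7:5}
[6] andi  $r3, $r0, 5  →  {$r0:0, $r1:5, $r2:3, $r3:0, $r4:3, $r5:7, $r6:0, $r7:5}
[7] beq  $r2, $r7, L12  →  {$r0:0, $r1:5, $r2:3, $r3:0, $r4:3, $r5:7, $r6:0, $r7:5}  ⟨branch fallthrough⟩
[8] sub  $r2, $r0, $r5  →  {$r0:0, $r1:5, $r2:65529, $r3:0, $r4:3, $r5:7, $r6:0, $r7:5}
[9] andi  $r4, $r6, 7  →  {$r0:0, $r1:5, $r2:65529, $r3:0, $r4:0, $r5:7, $r6:0, $r7:5}
[10] nor  $r0, $r2, $r2  →  {$r0:0, $r1:5, $r2:65529, $r3:0, $r4:0, $r5:7, $r6:0, $r7:5}
[11] andi  $r7, $r1, 10  →  {$r0:0, $r1:5, $r2:65529, $r3:0, $r4:0, $r5:7, $r6:0, $r7:0}

0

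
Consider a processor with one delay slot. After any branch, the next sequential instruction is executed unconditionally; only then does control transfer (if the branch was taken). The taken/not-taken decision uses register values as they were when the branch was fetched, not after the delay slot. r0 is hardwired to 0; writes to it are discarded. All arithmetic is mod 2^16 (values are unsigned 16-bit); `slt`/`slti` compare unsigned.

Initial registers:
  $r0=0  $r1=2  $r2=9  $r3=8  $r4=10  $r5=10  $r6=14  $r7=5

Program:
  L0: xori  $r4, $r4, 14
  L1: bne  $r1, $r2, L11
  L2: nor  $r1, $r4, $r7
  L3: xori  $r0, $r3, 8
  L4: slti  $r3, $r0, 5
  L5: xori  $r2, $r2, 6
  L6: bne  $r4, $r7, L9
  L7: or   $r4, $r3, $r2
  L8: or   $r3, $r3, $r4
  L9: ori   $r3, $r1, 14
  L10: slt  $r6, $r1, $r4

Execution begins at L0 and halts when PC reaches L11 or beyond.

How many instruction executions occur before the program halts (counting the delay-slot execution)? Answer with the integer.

3

#0 xori  $r4, $r4, 14 ; 0/2/9/8/4/10/14/5
#1 bne  $r1, $r2, L11 ; 0/2/9/8/4/10/14/5 ; →target
#2 nor  $r1, $r4, $r7 ; 0/65530/9/8/4/10/14/5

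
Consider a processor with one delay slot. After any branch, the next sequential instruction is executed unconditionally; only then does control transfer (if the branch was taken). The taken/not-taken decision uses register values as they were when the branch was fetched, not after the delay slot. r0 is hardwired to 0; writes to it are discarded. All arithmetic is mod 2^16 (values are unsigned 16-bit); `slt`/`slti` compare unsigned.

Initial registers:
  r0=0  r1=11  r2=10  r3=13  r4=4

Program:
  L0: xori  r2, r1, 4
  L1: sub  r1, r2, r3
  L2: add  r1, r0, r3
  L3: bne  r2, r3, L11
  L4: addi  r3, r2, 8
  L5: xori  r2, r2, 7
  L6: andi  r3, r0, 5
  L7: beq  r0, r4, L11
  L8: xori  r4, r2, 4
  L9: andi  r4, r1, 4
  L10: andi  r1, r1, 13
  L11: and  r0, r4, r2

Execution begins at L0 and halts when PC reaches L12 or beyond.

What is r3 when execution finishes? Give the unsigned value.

23

[0] xori  r2, r1, 4  →  {r0:0, r1:11, r2:15, r3:13, r4:4}
[1] sub  r1, r2, r3  →  {r0:0, r1:2, r2:15, r3:13, r4:4}
[2] add  r1, r0, r3  →  {r0:0, r1:13, r2:15, r3:13, r4:4}
[3] bne  r2, r3, L11  →  {r0:0, r1:13, r2:15, r3:13, r4:4}  ⟨branch taken⟩
[4] addi  r3, r2, 8  →  {r0:0, r1:13, r2:15, r3:23, r4:4}
[11] and  r0, r4, r2  →  {r0:0, r1:13, r2:15, r3:23, r4:4}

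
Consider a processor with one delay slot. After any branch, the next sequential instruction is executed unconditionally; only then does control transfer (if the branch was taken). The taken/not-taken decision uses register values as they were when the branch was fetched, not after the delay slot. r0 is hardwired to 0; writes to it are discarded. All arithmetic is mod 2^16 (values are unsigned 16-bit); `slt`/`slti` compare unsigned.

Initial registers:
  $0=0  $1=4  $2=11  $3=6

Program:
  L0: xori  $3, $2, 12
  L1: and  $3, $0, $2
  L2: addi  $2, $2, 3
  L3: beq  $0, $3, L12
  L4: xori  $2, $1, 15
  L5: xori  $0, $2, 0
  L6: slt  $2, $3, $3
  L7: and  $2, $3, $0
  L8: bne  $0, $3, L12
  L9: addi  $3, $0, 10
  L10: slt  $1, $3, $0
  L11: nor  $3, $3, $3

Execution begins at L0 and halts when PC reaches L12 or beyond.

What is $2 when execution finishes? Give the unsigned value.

#0 xori  $3, $2, 12 ; 0/4/11/7
#1 and  $3, $0, $2 ; 0/4/11/0
#2 addi  $2, $2, 3 ; 0/4/14/0
#3 beq  $0, $3, L12 ; 0/4/14/0 ; →target
#4 xori  $2, $1, 15 ; 0/4/11/0

11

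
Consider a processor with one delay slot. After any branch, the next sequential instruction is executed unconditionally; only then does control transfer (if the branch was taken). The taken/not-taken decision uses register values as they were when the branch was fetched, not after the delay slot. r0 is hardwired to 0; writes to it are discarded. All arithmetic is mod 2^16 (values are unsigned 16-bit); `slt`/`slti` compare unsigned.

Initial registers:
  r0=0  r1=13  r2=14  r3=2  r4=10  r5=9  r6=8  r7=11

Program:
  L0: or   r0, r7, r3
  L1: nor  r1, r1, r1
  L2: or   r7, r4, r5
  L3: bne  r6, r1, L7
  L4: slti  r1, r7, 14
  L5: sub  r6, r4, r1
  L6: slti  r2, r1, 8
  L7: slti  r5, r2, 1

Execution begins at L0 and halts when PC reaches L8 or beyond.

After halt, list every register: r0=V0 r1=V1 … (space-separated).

  step pc=0: or   r0, r7, r3  regs=(0,13,14,2,10,9,8,11)
  step pc=1: nor  r1, r1, r1  regs=(0,65522,14,2,10,9,8,11)
  step pc=2: or   r7, r4, r5  regs=(0,65522,14,2,10,9,8,11)
  step pc=3: bne  r6, r1, L7  cond=T  regs=(0,65522,14,2,10,9,8,11)
  step pc=4: slti  r1, r7, 14  regs=(0,1,14,2,10,9,8,11)
  step pc=7: slti  r5, r2, 1  regs=(0,1,14,2,10,0,8,11)

r0=0 r1=1 r2=14 r3=2 r4=10 r5=0 r6=8 r7=11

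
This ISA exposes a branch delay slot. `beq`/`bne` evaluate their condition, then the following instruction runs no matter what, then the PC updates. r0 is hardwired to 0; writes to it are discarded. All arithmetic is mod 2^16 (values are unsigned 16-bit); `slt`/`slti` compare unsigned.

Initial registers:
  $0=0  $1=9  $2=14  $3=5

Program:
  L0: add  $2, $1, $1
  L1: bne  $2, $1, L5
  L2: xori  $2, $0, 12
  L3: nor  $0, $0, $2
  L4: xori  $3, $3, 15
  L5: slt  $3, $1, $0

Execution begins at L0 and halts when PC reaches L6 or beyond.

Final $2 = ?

PC=0  add  $2, $1, $1        | $0=0 $1=9 $2=18 $3=5
PC=1  bne  $2, $1, L5        | $0=0 $1=9 $2=18 $3=5  [TAKEN]
PC=2  xori  $2, $0, 12       | $0=0 $1=9 $2=12 $3=5
PC=5  slt  $3, $1, $0        | $0=0 $1=9 $2=12 $3=0

12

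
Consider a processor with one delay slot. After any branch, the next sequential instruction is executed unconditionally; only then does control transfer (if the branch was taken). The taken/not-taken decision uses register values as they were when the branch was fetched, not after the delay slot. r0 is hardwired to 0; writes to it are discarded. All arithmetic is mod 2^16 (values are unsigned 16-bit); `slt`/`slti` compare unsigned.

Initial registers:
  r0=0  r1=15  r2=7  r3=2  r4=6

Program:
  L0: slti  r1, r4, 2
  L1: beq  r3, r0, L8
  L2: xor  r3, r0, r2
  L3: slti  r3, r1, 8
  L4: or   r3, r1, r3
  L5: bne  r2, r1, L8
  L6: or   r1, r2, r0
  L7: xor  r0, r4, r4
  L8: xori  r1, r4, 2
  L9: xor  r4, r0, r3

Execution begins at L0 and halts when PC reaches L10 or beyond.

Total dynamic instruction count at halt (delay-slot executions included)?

9

PC=0  slti  r1, r4, 2        | r0=0 r1=0 r2=7 r3=2 r4=6
PC=1  beq  r3, r0, L8        | r0=0 r1=0 r2=7 r3=2 r4=6  [not taken]
PC=2  xor  r3, r0, r2        | r0=0 r1=0 r2=7 r3=7 r4=6
PC=3  slti  r3, r1, 8        | r0=0 r1=0 r2=7 r3=1 r4=6
PC=4  or   r3, r1, r3        | r0=0 r1=0 r2=7 r3=1 r4=6
PC=5  bne  r2, r1, L8        | r0=0 r1=0 r2=7 r3=1 r4=6  [TAKEN]
PC=6  or   r1, r2, r0        | r0=0 r1=7 r2=7 r3=1 r4=6
PC=8  xori  r1, r4, 2        | r0=0 r1=4 r2=7 r3=1 r4=6
PC=9  xor  r4, r0, r3        | r0=0 r1=4 r2=7 r3=1 r4=1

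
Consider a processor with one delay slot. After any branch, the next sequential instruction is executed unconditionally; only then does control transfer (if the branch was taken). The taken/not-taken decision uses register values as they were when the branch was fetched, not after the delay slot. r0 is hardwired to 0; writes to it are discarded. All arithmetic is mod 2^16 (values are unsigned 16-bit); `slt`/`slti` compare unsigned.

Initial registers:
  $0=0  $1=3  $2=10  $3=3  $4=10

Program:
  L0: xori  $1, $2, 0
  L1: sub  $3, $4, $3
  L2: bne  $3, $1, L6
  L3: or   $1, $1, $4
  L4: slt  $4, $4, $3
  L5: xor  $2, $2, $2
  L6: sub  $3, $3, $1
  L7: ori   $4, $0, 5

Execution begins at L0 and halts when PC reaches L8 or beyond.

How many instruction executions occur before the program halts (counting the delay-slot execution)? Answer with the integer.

6

[0] xori  $1, $2, 0  →  {$0:0, $1:10, $2:10, $3:3, $4:10}
[1] sub  $3, $4, $3  →  {$0:0, $1:10, $2:10, $3:7, $4:10}
[2] bne  $3, $1, L6  →  {$0:0, $1:10, $2:10, $3:7, $4:10}  ⟨branch taken⟩
[3] or   $1, $1, $4  →  {$0:0, $1:10, $2:10, $3:7, $4:10}
[6] sub  $3, $3, $1  →  {$0:0, $1:10, $2:10, $3:65533, $4:10}
[7] ori   $4, $0, 5  →  {$0:0, $1:10, $2:10, $3:65533, $4:5}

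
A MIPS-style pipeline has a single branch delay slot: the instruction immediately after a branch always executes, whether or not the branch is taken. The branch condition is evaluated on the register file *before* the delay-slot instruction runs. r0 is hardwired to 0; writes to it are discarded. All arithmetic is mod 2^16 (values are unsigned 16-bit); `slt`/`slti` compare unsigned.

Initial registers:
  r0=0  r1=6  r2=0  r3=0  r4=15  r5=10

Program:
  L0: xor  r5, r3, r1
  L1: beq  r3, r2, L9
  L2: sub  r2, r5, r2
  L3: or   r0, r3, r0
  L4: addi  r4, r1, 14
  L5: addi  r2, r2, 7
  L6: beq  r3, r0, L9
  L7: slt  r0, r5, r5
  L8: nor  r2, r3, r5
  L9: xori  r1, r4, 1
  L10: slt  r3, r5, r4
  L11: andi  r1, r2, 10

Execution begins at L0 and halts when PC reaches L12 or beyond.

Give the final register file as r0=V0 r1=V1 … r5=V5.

r0=0 r1=2 r2=6 r3=1 r4=15 r5=6

#0 xor  r5, r3, r1 ; 0/6/0/0/15/6
#1 beq  r3, r2, L9 ; 0/6/0/0/15/6 ; →target
#2 sub  r2, r5, r2 ; 0/6/6/0/15/6
#9 xori  r1, r4, 1 ; 0/14/6/0/15/6
#10 slt  r3, r5, r4 ; 0/14/6/1/15/6
#11 andi  r1, r2, 10 ; 0/2/6/1/15/6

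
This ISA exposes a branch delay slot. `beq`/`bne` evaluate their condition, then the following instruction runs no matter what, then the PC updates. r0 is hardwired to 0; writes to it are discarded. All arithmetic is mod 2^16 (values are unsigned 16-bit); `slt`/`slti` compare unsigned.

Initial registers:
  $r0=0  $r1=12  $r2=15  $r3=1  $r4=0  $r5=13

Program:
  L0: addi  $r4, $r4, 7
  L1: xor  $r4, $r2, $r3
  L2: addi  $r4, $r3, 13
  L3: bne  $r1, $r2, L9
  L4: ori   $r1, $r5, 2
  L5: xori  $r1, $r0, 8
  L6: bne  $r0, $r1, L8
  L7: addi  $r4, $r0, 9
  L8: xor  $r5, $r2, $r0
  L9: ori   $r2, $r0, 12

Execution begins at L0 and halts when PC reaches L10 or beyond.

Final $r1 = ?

  step pc=0: addi  $r4, $r4, 7  regs=(0,12,15,1,7,13)
  step pc=1: xor  $r4, $r2, $r3  regs=(0,12,15,1,14,13)
  step pc=2: addi  $r4, $r3, 13  regs=(0,12,15,1,14,13)
  step pc=3: bne  $r1, $r2, L9  cond=T  regs=(0,12,15,1,14,13)
  step pc=4: ori   $r1, $r5, 2  regs=(0,15,15,1,14,13)
  step pc=9: ori   $r2, $r0, 12  regs=(0,15,12,1,14,13)

15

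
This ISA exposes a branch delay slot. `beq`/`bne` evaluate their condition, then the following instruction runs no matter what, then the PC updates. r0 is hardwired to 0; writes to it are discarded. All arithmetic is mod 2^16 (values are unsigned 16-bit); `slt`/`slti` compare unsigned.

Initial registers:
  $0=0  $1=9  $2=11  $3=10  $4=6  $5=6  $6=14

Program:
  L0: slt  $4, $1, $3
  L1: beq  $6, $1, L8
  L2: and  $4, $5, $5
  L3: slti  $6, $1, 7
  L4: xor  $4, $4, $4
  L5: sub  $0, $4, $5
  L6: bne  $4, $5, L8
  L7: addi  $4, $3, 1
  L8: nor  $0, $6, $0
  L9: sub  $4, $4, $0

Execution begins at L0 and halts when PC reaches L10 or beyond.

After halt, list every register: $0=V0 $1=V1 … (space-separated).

#0 slt  $4, $1, $3 ; 0/9/11/10/1/6/14
#1 beq  $6, $1, L8 ; 0/9/11/10/1/6/14 ; →fallthru
#2 and  $4, $5, $5 ; 0/9/11/10/6/6/14
#3 slti  $6, $1, 7 ; 0/9/11/10/6/6/0
#4 xor  $4, $4, $4 ; 0/9/11/10/0/6/0
#5 sub  $0, $4, $5 ; 0/9/11/10/0/6/0
#6 bne  $4, $5, L8 ; 0/9/11/10/0/6/0 ; →target
#7 addi  $4, $3, 1 ; 0/9/11/10/11/6/0
#8 nor  $0, $6, $0 ; 0/9/11/10/11/6/0
#9 sub  $4, $4, $0 ; 0/9/11/10/11/6/0

$0=0 $1=9 $2=11 $3=10 $4=11 $5=6 $6=0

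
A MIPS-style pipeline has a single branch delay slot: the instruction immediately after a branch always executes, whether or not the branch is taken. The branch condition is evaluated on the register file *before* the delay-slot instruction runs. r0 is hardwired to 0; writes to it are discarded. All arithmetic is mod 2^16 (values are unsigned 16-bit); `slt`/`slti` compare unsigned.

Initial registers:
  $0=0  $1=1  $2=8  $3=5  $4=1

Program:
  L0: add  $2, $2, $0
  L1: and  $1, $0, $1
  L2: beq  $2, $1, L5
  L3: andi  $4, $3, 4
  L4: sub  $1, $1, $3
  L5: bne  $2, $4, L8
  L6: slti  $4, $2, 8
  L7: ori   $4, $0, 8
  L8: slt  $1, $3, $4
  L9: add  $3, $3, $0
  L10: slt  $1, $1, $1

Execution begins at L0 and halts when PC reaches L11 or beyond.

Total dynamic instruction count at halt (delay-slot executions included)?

10

PC=0  add  $2, $2, $0        | $0=0 $1=1 $2=8 $3=5 $4=1
PC=1  and  $1, $0, $1        | $0=0 $1=0 $2=8 $3=5 $4=1
PC=2  beq  $2, $1, L5        | $0=0 $1=0 $2=8 $3=5 $4=1  [not taken]
PC=3  andi  $4, $3, 4        | $0=0 $1=0 $2=8 $3=5 $4=4
PC=4  sub  $1, $1, $3        | $0=0 $1=65531 $2=8 $3=5 $4=4
PC=5  bne  $2, $4, L8        | $0=0 $1=65531 $2=8 $3=5 $4=4  [TAKEN]
PC=6  slti  $4, $2, 8        | $0=0 $1=65531 $2=8 $3=5 $4=0
PC=8  slt  $1, $3, $4        | $0=0 $1=0 $2=8 $3=5 $4=0
PC=9  add  $3, $3, $0        | $0=0 $1=0 $2=8 $3=5 $4=0
PC=10 slt  $1, $1, $1        | $0=0 $1=0 $2=8 $3=5 $4=0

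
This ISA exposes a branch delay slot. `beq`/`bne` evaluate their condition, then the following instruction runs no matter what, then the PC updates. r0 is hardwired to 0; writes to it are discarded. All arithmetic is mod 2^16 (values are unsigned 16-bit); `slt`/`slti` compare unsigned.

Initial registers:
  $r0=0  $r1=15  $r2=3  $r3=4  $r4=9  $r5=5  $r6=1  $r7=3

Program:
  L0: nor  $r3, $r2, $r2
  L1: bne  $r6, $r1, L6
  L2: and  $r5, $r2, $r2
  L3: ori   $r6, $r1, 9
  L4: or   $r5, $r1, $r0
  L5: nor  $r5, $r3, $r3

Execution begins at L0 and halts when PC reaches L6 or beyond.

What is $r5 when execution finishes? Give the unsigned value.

PC=0  nor  $r3, $r2, $r2     | $r0=0 $r1=15 $r2=3 $r3=65532 $r4=9 $r5=5 $r6=1 $r7=3
PC=1  bne  $r6, $r1, L6      | $r0=0 $r1=15 $r2=3 $r3=65532 $r4=9 $r5=5 $r6=1 $r7=3  [TAKEN]
PC=2  and  $r5, $r2, $r2     | $r0=0 $r1=15 $r2=3 $r3=65532 $r4=9 $r5=3 $r6=1 $r7=3

3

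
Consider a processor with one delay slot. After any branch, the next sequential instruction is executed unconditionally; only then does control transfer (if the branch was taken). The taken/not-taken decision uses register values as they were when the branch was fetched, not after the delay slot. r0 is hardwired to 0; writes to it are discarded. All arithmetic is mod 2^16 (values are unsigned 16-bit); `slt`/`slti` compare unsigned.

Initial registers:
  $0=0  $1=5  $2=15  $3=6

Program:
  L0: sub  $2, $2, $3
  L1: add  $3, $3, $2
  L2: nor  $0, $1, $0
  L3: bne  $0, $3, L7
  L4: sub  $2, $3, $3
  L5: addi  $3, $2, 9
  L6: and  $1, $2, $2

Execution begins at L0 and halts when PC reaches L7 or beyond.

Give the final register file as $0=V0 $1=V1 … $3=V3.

$0=0 $1=5 $2=0 $3=15

#0 sub  $2, $2, $3 ; 0/5/9/6
#1 add  $3, $3, $2 ; 0/5/9/15
#2 nor  $0, $1, $0 ; 0/5/9/15
#3 bne  $0, $3, L7 ; 0/5/9/15 ; →target
#4 sub  $2, $3, $3 ; 0/5/0/15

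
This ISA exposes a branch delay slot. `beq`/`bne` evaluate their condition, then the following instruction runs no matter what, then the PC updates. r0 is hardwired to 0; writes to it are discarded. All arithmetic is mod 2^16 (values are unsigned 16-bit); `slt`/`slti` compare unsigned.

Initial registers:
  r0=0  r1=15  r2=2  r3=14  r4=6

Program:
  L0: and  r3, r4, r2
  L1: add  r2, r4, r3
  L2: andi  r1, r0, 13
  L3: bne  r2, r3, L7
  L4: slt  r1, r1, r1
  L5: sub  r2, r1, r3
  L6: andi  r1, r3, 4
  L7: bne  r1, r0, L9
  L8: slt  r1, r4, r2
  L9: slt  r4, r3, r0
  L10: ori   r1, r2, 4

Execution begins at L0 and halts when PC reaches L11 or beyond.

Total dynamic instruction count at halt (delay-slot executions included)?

#0 and  r3, r4, r2 ; 0/15/2/2/6
#1 add  r2, r4, r3 ; 0/15/8/2/6
#2 andi  r1, r0, 13 ; 0/0/8/2/6
#3 bne  r2, r3, L7 ; 0/0/8/2/6 ; →target
#4 slt  r1, r1, r1 ; 0/0/8/2/6
#7 bne  r1, r0, L9 ; 0/0/8/2/6 ; →fallthru
#8 slt  r1, r4, r2 ; 0/1/8/2/6
#9 slt  r4, r3, r0 ; 0/1/8/2/0
#10 ori   r1, r2, 4 ; 0/12/8/2/0

9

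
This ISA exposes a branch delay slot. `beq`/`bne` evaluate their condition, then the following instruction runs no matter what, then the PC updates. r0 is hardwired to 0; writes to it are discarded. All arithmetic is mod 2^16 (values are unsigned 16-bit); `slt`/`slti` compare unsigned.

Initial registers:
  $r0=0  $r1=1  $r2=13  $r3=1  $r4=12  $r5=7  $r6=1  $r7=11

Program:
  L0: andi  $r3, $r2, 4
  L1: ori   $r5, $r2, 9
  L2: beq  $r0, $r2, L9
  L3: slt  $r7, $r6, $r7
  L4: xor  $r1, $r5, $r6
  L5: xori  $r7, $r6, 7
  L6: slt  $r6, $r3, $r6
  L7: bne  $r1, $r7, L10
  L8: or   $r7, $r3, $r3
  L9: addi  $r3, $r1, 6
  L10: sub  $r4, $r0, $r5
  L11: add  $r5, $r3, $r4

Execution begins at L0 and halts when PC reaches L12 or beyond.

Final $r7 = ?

4

[0] andi  $r3, $r2, 4  →  {$r0:0, $r1:1, $r2:13, $r3:4, $r4:12, $r5:7, $r6:1, $r7:11}
[1] ori   $r5, $r2, 9  →  {$r0:0, $r1:1, $r2:13, $r3:4, $r4:12, $r5:13, $r6:1, $r7:11}
[2] beq  $r0, $r2, L9  →  {$r0:0, $r1:1, $r2:13, $r3:4, $r4:12, $r5:13, $r6:1, $r7:11}  ⟨branch fallthrough⟩
[3] slt  $r7, $r6, $r7  →  {$r0:0, $r1:1, $r2:13, $r3:4, $r4:12, $r5:13, $r6:1, $r7:1}
[4] xor  $r1, $r5, $r6  →  {$r0:0, $r1:12, $r2:13, $r3:4, $r4:12, $r5:13, $r6:1, $r7:1}
[5] xori  $r7, $r6, 7  →  {$r0:0, $r1:12, $r2:13, $r3:4, $r4:12, $r5:13, $r6:1, $r7:6}
[6] slt  $r6, $r3, $r6  →  {$r0:0, $r1:12, $r2:13, $r3:4, $r4:12, $r5:13, $r6:0, $r7:6}
[7] bne  $r1, $r7, L10  →  {$r0:0, $r1:12, $r2:13, $r3:4, $r4:12, $r5:13, $r6:0, $r7:6}  ⟨branch taken⟩
[8] or   $r7, $r3, $r3  →  {$r0:0, $r1:12, $r2:13, $r3:4, $r4:12, $r5:13, $r6:0, $r7:4}
[10] sub  $r4, $r0, $r5  →  {$r0:0, $r1:12, $r2:13, $r3:4, $r4:65523, $r5:13, $r6:0, $r7:4}
[11] add  $r5, $r3, $r4  →  {$r0:0, $r1:12, $r2:13, $r3:4, $r4:65523, $r5:65527, $r6:0, $r7:4}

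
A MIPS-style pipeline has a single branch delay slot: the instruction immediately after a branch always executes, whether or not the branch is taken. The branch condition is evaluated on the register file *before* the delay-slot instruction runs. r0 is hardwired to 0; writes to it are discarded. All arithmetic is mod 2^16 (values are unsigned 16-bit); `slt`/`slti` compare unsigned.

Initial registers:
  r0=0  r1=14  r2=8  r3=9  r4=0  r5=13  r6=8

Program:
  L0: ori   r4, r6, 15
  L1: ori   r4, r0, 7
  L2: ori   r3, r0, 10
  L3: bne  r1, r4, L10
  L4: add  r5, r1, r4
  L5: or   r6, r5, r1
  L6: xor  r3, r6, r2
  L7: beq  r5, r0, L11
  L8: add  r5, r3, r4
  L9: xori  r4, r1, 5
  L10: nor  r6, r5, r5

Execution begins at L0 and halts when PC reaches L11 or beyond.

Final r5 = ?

[0] ori   r4, r6, 15  →  {r0:0, r1:14, r2:8, r3:9, r4:15, r5:13, r6:8}
[1] ori   r4, r0, 7  →  {r0:0, r1:14, r2:8, r3:9, r4:7, r5:13, r6:8}
[2] ori   r3, r0, 10  →  {r0:0, r1:14, r2:8, r3:10, r4:7, r5:13, r6:8}
[3] bne  r1, r4, L10  →  {r0:0, r1:14, r2:8, r3:10, r4:7, r5:13, r6:8}  ⟨branch taken⟩
[4] add  r5, r1, r4  →  {r0:0, r1:14, r2:8, r3:10, r4:7, r5:21, r6:8}
[10] nor  r6, r5, r5  →  {r0:0, r1:14, r2:8, r3:10, r4:7, r5:21, r6:65514}

21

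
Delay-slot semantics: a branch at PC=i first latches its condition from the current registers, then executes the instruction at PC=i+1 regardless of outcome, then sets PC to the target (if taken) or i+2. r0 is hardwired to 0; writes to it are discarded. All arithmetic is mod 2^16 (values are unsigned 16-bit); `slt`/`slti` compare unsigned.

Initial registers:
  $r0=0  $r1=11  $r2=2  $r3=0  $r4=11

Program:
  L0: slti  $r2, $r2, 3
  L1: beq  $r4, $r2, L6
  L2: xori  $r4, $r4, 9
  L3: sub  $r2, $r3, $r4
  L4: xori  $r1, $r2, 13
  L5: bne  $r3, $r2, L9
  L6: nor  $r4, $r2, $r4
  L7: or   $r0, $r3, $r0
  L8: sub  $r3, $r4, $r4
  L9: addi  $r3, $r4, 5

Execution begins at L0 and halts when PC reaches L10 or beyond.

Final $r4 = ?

[0] slti  $r2, $r2, 3  →  {$r0:0, $r1:11, $r2:1, $r3:0, $r4:11}
[1] beq  $r4, $r2, L6  →  {$r0:0, $r1:11, $r2:1, $r3:0, $r4:11}  ⟨branch fallthrough⟩
[2] xori  $r4, $r4, 9  →  {$r0:0, $r1:11, $r2:1, $r3:0, $r4:2}
[3] sub  $r2, $r3, $r4  →  {$r0:0, $r1:11, $r2:65534, $r3:0, $r4:2}
[4] xori  $r1, $r2, 13  →  {$r0:0, $r1:65523, $r2:65534, $r3:0, $r4:2}
[5] bne  $r3, $r2, L9  →  {$r0:0, $r1:65523, $r2:65534, $r3:0, $r4:2}  ⟨branch taken⟩
[6] nor  $r4, $r2, $r4  →  {$r0:0, $r1:65523, $r2:65534, $r3:0, $r4:1}
[9] addi  $r3, $r4, 5  →  {$r0:0, $r1:65523, $r2:65534, $r3:6, $r4:1}

1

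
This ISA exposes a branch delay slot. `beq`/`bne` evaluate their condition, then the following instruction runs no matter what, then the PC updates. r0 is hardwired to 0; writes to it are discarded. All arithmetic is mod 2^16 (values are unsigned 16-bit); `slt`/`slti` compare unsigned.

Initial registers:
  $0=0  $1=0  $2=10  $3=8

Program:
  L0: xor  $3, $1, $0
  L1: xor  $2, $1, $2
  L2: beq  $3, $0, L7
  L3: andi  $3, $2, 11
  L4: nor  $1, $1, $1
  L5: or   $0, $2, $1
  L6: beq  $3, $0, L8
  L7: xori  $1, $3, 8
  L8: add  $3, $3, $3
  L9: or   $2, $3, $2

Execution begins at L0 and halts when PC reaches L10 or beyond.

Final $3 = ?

20

PC=0  xor  $3, $1, $0        | $0=0 $1=0 $2=10 $3=0
PC=1  xor  $2, $1, $2        | $0=0 $1=0 $2=10 $3=0
PC=2  beq  $3, $0, L7        | $0=0 $1=0 $2=10 $3=0  [TAKEN]
PC=3  andi  $3, $2, 11       | $0=0 $1=0 $2=10 $3=10
PC=7  xori  $1, $3, 8        | $0=0 $1=2 $2=10 $3=10
PC=8  add  $3, $3, $3        | $0=0 $1=2 $2=10 $3=20
PC=9  or   $2, $3, $2        | $0=0 $1=2 $2=30 $3=20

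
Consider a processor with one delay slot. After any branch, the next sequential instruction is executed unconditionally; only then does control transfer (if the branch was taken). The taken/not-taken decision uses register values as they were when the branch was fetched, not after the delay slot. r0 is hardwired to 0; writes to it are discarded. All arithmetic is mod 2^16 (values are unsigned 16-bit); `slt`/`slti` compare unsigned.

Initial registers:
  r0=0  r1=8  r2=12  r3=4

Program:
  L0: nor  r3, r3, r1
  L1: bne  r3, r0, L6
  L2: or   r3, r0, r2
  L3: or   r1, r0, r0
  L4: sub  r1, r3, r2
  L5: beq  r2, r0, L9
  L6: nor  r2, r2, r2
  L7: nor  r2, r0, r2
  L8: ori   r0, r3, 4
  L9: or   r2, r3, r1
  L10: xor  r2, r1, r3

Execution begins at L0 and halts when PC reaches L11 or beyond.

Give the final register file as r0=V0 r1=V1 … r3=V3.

[0] nor  r3, r3, r1  →  {r0:0, r1:8, r2:12, r3:65523}
[1] bne  r3, r0, L6  →  {r0:0, r1:8, r2:12, r3:65523}  ⟨branch taken⟩
[2] or   r3, r0, r2  →  {r0:0, r1:8, r2:12, r3:12}
[6] nor  r2, r2, r2  →  {r0:0, r1:8, r2:65523, r3:12}
[7] nor  r2, r0, r2  →  {r0:0, r1:8, r2:12, r3:12}
[8] ori   r0, r3, 4  →  {r0:0, r1:8, r2:12, r3:12}
[9] or   r2, r3, r1  →  {r0:0, r1:8, r2:12, r3:12}
[10] xor  r2, r1, r3  →  {r0:0, r1:8, r2:4, r3:12}

r0=0 r1=8 r2=4 r3=12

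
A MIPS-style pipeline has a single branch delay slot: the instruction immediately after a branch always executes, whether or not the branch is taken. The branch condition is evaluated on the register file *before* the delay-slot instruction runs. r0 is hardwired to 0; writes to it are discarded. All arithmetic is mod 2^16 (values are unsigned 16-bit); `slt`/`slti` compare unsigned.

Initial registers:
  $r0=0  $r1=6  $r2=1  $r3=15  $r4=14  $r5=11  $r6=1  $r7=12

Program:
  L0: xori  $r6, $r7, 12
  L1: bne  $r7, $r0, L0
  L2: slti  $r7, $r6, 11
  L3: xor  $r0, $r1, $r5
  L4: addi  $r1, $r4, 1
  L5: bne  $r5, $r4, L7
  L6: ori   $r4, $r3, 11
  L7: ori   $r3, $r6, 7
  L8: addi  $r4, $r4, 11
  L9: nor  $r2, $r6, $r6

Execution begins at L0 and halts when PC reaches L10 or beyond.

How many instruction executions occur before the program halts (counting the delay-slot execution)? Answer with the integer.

  step pc=0: xori  $r6, $r7, 12  regs=(0,6,1,15,14,11,0,12)
  step pc=1: bne  $r7, $r0, L0  cond=T  regs=(0,6,1,15,14,11,0,12)
  step pc=2: slti  $r7, $r6, 11  regs=(0,6,1,15,14,11,0,1)
  step pc=0: xori  $r6, $r7, 12  regs=(0,6,1,15,14,11,13,1)
  step pc=1: bne  $r7, $r0, L0  cond=T  regs=(0,6,1,15,14,11,13,1)
  step pc=2: slti  $r7, $r6, 11  regs=(0,6,1,15,14,11,13,0)
  step pc=0: xori  $r6, $r7, 12  regs=(0,6,1,15,14,11,12,0)
  step pc=1: bne  $r7, $r0, L0  cond=F  regs=(0,6,1,15,14,11,12,0)
  step pc=2: slti  $r7, $r6, 11  regs=(0,6,1,15,14,11,12,0)
  step pc=3: xor  $r0, $r1, $r5  regs=(0,6,1,15,14,11,12,0)
  step pc=4: addi  $r1, $r4, 1  regs=(0,15,1,15,14,11,12,0)
  step pc=5: bne  $r5, $r4, L7  cond=T  regs=(0,15,1,15,14,11,12,0)
  step pc=6: ori   $r4, $r3, 11  regs=(0,15,1,15,15,11,12,0)
  step pc=7: ori   $r3, $r6, 7  regs=(0,15,1,15,15,11,12,0)
  step pc=8: addi  $r4, $r4, 11  regs=(0,15,1,15,26,11,12,0)
  step pc=9: nor  $r2, $r6, $r6  regs=(0,15,65523,15,26,11,12,0)

16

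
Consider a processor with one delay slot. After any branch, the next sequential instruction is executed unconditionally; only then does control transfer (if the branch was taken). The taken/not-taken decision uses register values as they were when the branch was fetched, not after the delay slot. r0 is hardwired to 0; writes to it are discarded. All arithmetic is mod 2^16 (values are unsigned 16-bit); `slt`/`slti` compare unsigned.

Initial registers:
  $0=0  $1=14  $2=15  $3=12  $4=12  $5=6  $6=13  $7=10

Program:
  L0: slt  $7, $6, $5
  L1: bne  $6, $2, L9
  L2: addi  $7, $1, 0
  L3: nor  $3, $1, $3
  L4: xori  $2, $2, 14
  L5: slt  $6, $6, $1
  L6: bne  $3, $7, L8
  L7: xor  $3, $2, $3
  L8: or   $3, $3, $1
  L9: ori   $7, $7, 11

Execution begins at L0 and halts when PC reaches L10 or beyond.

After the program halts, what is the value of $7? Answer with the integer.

  step pc=0: slt  $7, $6, $5  regs=(0,14,15,12,12,6,13,0)
  step pc=1: bne  $6, $2, L9  cond=T  regs=(0,14,15,12,12,6,13,0)
  step pc=2: addi  $7, $1, 0  regs=(0,14,15,12,12,6,13,14)
  step pc=9: ori   $7, $7, 11  regs=(0,14,15,12,12,6,13,15)

15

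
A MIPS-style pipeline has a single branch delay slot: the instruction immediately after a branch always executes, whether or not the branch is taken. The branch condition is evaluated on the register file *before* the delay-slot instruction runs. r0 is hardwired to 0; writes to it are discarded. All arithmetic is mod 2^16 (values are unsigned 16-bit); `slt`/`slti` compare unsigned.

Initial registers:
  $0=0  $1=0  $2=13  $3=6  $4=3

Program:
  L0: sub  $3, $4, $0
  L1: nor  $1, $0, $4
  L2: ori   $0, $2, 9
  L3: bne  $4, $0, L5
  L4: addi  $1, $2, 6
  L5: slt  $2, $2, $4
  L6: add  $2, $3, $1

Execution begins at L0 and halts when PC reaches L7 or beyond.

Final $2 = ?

#0 sub  $3, $4, $0 ; 0/0/13/3/3
#1 nor  $1, $0, $4 ; 0/65532/13/3/3
#2 ori   $0, $2, 9 ; 0/65532/13/3/3
#3 bne  $4, $0, L5 ; 0/65532/13/3/3 ; →target
#4 addi  $1, $2, 6 ; 0/19/13/3/3
#5 slt  $2, $2, $4 ; 0/19/0/3/3
#6 add  $2, $3, $1 ; 0/19/22/3/3

22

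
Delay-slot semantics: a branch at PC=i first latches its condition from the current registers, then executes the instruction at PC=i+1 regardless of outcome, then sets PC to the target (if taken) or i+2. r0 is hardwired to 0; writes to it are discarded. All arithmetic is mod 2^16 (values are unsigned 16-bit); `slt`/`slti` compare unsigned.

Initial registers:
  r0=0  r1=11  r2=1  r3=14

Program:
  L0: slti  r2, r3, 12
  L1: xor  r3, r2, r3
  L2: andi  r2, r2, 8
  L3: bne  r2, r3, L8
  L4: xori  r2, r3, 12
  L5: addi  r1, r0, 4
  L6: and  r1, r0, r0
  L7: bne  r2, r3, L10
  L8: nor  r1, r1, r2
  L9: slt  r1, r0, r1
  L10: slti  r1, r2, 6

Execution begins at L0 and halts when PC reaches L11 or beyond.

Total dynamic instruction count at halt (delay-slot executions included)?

#0 slti  r2, r3, 12 ; 0/11/0/14
#1 xor  r3, r2, r3 ; 0/11/0/14
#2 andi  r2, r2, 8 ; 0/11/0/14
#3 bne  r2, r3, L8 ; 0/11/0/14 ; →target
#4 xori  r2, r3, 12 ; 0/11/2/14
#8 nor  r1, r1, r2 ; 0/65524/2/14
#9 slt  r1, r0, r1 ; 0/1/2/14
#10 slti  r1, r2, 6 ; 0/1/2/14

8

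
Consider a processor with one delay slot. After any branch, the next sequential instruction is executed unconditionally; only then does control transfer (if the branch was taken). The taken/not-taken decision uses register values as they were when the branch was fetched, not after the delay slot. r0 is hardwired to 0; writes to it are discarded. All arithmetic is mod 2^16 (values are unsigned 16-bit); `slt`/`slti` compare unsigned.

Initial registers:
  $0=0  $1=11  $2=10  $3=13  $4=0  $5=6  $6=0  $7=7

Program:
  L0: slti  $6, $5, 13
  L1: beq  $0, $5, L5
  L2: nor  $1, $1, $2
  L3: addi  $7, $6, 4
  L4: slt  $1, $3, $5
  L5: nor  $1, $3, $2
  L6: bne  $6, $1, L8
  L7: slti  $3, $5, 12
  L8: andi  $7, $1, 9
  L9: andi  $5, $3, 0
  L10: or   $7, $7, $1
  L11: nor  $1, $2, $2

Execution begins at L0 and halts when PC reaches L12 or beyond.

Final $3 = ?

[0] slti  $6, $5, 13  →  {$0:0, $1:11, $2:10, $3:13, $4:0, $5:6, $6:1, $7:7}
[1] beq  $0, $5, L5  →  {$0:0, $1:11, $2:10, $3:13, $4:0, $5:6, $6:1, $7:7}  ⟨branch fallthrough⟩
[2] nor  $1, $1, $2  →  {$0:0, $1:65524, $2:10, $3:13, $4:0, $5:6, $6:1, $7:7}
[3] addi  $7, $6, 4  →  {$0:0, $1:65524, $2:10, $3:13, $4:0, $5:6, $6:1, $7:5}
[4] slt  $1, $3, $5  →  {$0:0, $1:0, $2:10, $3:13, $4:0, $5:6, $6:1, $7:5}
[5] nor  $1, $3, $2  →  {$0:0, $1:65520, $2:10, $3:13, $4:0, $5:6, $6:1, $7:5}
[6] bne  $6, $1, L8  →  {$0:0, $1:65520, $2:10, $3:13, $4:0, $5:6, $6:1, $7:5}  ⟨branch taken⟩
[7] slti  $3, $5, 12  →  {$0:0, $1:65520, $2:10, $3:1, $4:0, $5:6, $6:1, $7:5}
[8] andi  $7, $1, 9  →  {$0:0, $1:65520, $2:10, $3:1, $4:0, $5:6, $6:1, $7:0}
[9] andi  $5, $3, 0  →  {$0:0, $1:65520, $2:10, $3:1, $4:0, $5:0, $6:1, $7:0}
[10] or   $7, $7, $1  →  {$0:0, $1:65520, $2:10, $3:1, $4:0, $5:0, $6:1, $7:65520}
[11] nor  $1, $2, $2  →  {$0:0, $1:65525, $2:10, $3:1, $4:0, $5:0, $6:1, $7:65520}

1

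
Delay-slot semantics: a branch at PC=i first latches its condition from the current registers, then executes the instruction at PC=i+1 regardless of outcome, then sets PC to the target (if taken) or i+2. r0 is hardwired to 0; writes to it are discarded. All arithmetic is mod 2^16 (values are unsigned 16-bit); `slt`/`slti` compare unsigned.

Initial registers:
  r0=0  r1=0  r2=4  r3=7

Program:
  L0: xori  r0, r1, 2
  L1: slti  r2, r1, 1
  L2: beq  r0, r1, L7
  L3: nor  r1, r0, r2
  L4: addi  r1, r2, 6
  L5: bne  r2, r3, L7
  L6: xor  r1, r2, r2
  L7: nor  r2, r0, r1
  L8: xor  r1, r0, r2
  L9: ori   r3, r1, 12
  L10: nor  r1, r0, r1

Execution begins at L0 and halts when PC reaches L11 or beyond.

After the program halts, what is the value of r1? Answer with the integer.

65534

  step pc=0: xori  r0, r1, 2  regs=(0,0,4,7)
  step pc=1: slti  r2, r1, 1  regs=(0,0,1,7)
  step pc=2: beq  r0, r1, L7  cond=T  regs=(0,0,1,7)
  step pc=3: nor  r1, r0, r2  regs=(0,65534,1,7)
  step pc=7: nor  r2, r0, r1  regs=(0,65534,1,7)
  step pc=8: xor  r1, r0, r2  regs=(0,1,1,7)
  step pc=9: ori   r3, r1, 12  regs=(0,1,1,13)
  step pc=10: nor  r1, r0, r1  regs=(0,65534,1,13)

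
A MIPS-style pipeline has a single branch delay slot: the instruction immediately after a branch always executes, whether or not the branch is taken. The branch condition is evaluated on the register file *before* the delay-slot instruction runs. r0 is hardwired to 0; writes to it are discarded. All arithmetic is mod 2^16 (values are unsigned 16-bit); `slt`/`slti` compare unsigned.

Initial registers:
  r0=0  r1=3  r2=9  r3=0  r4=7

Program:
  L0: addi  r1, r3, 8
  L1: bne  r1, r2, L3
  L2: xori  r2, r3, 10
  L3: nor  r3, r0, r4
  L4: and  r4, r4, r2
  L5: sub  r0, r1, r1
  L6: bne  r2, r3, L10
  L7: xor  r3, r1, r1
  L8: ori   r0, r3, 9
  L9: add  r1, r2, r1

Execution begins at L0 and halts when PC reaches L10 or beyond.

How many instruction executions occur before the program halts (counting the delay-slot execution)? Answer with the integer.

PC=0  addi  r1, r3, 8        | r0=0 r1=8 r2=9 r3=0 r4=7
PC=1  bne  r1, r2, L3        | r0=0 r1=8 r2=9 r3=0 r4=7  [TAKEN]
PC=2  xori  r2, r3, 10       | r0=0 r1=8 r2=10 r3=0 r4=7
PC=3  nor  r3, r0, r4        | r0=0 r1=8 r2=10 r3=65528 r4=7
PC=4  and  r4, r4, r2        | r0=0 r1=8 r2=10 r3=65528 r4=2
PC=5  sub  r0, r1, r1        | r0=0 r1=8 r2=10 r3=65528 r4=2
PC=6  bne  r2, r3, L10       | r0=0 r1=8 r2=10 r3=65528 r4=2  [TAKEN]
PC=7  xor  r3, r1, r1        | r0=0 r1=8 r2=10 r3=0 r4=2

8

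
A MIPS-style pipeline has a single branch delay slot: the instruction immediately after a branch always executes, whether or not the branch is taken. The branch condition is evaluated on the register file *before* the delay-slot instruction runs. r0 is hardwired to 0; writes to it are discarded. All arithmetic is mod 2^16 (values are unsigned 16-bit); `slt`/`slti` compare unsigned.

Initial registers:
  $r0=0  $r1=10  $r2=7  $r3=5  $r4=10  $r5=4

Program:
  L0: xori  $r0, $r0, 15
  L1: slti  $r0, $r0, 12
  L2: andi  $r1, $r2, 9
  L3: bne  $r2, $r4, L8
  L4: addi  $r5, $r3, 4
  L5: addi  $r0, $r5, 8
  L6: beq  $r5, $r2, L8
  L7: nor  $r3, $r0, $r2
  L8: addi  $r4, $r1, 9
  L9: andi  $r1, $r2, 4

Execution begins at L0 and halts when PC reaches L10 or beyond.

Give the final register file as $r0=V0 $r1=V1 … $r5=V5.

$r0=0 $r1=4 $r2=7 $r3=5 $r4=10 $r5=9

  step pc=0: xori  $r0, $r0, 15  regs=(0,10,7,5,10,4)
  step pc=1: slti  $r0, $r0, 12  regs=(0,10,7,5,10,4)
  step pc=2: andi  $r1, $r2, 9  regs=(0,1,7,5,10,4)
  step pc=3: bne  $r2, $r4, L8  cond=T  regs=(0,1,7,5,10,4)
  step pc=4: addi  $r5, $r3, 4  regs=(0,1,7,5,10,9)
  step pc=8: addi  $r4, $r1, 9  regs=(0,1,7,5,10,9)
  step pc=9: andi  $r1, $r2, 4  regs=(0,4,7,5,10,9)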